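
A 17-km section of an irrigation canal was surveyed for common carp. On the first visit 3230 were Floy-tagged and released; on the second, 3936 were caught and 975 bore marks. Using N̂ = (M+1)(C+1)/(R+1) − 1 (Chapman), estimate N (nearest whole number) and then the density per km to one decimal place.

density ≈ 766.6 common carp per km

N̂ = 3231·3937/976 − 1 = 12720447/976 − 1 ≈ 13032.2 → 13032
Density = N̂ / area = 13032 / 17 ≈ 766.59 → 766.6 per km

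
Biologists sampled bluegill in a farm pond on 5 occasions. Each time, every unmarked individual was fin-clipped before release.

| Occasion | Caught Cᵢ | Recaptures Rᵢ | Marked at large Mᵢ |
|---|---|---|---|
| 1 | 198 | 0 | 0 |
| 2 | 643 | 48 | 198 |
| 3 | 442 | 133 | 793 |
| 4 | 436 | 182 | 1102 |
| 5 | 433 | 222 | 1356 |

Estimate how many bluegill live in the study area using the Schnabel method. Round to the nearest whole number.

Σ MᵢCᵢ = 0·198 + 198·643 + 793·442 + 1102·436 + 1356·433 = 0 + 127314 + 350506 + 480472 + 587148 = 1545440
Σ Rᵢ = 0 + 48 + 133 + 182 + 222 = 585
N̂ = 1545440 / 585 ≈ 2641.8 → 2642

N ≈ 2642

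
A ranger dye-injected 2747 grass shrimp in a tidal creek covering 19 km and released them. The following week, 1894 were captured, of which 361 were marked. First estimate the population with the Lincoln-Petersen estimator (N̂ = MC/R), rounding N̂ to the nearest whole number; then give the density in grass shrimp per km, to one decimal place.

N̂ = 2747·1894/361 = 5202818/361 ≈ 14412.2 → 14412
Density = N̂ / area = 14412 / 19 ≈ 758.53 → 758.5 per km

density ≈ 758.5 grass shrimp per km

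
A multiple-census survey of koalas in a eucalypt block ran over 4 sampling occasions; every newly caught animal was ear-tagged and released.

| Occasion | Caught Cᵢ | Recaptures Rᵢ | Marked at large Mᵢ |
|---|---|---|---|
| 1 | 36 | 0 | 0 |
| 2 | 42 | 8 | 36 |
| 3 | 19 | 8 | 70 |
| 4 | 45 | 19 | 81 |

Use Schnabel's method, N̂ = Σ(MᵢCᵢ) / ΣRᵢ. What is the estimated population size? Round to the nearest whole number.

Σ MᵢCᵢ = 0·36 + 36·42 + 70·19 + 81·45 = 0 + 1512 + 1330 + 3645 = 6487
Σ Rᵢ = 0 + 8 + 8 + 19 = 35
N̂ = 6487 / 35 ≈ 185.3 → 185

N ≈ 185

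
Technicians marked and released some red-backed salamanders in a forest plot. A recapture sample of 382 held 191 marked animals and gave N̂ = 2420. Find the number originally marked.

M = 1210

From N = M·C/R: M = N·R / C = 2420·191 / 382 = 462220 / 382 = 1210.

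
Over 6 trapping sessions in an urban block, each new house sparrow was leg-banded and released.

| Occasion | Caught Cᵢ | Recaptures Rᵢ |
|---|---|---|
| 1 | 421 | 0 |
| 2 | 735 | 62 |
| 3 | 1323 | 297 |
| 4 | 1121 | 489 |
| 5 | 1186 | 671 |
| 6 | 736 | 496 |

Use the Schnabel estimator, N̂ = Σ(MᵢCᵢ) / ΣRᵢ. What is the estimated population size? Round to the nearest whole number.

Marked at large before each occasion: Mᵢ = Σⱼ<ᵢ (Cⱼ − Rⱼ) → M1=0, M2=421, M3=1094, M4=2120, M5=2752, M6=3267
Σ MᵢCᵢ = 0·421 + 421·735 + 1094·1323 + 2120·1121 + 2752·1186 + 3267·736 = 0 + 309435 + 1447362 + 2376520 + 3263872 + 2404512 = 9801701
Σ Rᵢ = 0 + 62 + 297 + 489 + 671 + 496 = 2015
N̂ = 9801701 / 2015 ≈ 4864.4 → 4864

N ≈ 4864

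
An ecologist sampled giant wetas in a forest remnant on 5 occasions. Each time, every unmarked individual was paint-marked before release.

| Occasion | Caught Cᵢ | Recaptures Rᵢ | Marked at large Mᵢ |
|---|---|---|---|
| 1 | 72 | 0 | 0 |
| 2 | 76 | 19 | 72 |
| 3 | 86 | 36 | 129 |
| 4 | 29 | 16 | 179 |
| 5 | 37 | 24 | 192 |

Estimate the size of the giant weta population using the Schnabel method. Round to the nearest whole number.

Σ MᵢCᵢ = 0·72 + 72·76 + 129·86 + 179·29 + 192·37 = 0 + 5472 + 11094 + 5191 + 7104 = 28861
Σ Rᵢ = 0 + 19 + 36 + 16 + 24 = 95
N̂ = 28861 / 95 ≈ 303.8 → 304

N ≈ 304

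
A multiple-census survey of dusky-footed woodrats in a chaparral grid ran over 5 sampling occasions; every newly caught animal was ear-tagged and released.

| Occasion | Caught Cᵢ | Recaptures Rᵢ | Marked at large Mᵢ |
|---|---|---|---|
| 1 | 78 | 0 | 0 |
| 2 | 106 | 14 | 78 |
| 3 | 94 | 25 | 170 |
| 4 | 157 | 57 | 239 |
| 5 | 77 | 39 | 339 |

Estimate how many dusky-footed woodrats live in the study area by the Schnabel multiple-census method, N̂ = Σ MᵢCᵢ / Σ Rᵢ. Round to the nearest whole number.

Σ MᵢCᵢ = 0·78 + 78·106 + 170·94 + 239·157 + 339·77 = 0 + 8268 + 15980 + 37523 + 26103 = 87874
Σ Rᵢ = 0 + 14 + 25 + 57 + 39 = 135
N̂ = 87874 / 135 ≈ 650.9 → 651

N ≈ 651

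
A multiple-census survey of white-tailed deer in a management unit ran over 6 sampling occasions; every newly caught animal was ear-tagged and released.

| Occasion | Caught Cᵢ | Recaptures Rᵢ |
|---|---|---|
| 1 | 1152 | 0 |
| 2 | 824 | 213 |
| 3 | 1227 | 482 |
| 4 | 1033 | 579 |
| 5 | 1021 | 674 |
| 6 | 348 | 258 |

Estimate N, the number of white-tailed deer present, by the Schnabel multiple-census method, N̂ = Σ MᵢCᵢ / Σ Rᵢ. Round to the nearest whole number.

N ≈ 4478

Marked at large before each occasion: Mᵢ = Σⱼ<ᵢ (Cⱼ − Rⱼ) → M1=0, M2=1152, M3=1763, M4=2508, M5=2962, M6=3309
Σ MᵢCᵢ = 0·1152 + 1152·824 + 1763·1227 + 2508·1033 + 2962·1021 + 3309·348 = 0 + 949248 + 2163201 + 2590764 + 3024202 + 1151532 = 9878947
Σ Rᵢ = 0 + 213 + 482 + 579 + 674 + 258 = 2206
N̂ = 9878947 / 2206 ≈ 4478.2 → 4478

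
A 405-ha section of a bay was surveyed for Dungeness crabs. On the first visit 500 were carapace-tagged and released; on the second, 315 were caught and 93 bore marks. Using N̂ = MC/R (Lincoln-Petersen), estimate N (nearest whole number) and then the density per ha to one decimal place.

N̂ = 500·315/93 = 157500/93 ≈ 1693.5 → 1694
Density = N̂ / area = 1694 / 405 ≈ 4.18 → 4.2 per ha

density ≈ 4.2 Dungeness crabs per ha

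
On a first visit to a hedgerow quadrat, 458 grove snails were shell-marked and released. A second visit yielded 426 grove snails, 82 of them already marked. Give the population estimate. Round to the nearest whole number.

If marked individuals mix randomly, R/C ≈ M/N, giving N ≈ M·C/R.
N = (458 × 426) / 82 = 195108 / 82 ≈ 2379.4 → 2379

N ≈ 2379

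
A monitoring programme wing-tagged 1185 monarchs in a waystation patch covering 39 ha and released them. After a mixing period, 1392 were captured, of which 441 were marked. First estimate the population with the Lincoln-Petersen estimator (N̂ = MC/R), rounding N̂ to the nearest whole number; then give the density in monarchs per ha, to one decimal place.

density ≈ 95.9 monarchs per ha

N̂ = 1185·1392/441 = 1649520/441 ≈ 3740.4 → 3740
Density = N̂ / area = 3740 / 39 ≈ 95.90 → 95.9 per ha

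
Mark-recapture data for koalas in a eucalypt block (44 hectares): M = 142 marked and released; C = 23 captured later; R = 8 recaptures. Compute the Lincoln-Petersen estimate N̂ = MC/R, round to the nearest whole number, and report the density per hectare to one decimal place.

N̂ = 142·23/8 = 3266/8 ≈ 408.2 → 408
Density = N̂ / area = 408 / 44 ≈ 9.27 → 9.3 per hectare

density ≈ 9.3 koalas per hectare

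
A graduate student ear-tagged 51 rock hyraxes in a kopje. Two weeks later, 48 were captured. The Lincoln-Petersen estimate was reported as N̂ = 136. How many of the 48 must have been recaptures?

R = 18

From N = M·C/R: R = M·C / N = 51·48 / 136 = 2448 / 136 = 18.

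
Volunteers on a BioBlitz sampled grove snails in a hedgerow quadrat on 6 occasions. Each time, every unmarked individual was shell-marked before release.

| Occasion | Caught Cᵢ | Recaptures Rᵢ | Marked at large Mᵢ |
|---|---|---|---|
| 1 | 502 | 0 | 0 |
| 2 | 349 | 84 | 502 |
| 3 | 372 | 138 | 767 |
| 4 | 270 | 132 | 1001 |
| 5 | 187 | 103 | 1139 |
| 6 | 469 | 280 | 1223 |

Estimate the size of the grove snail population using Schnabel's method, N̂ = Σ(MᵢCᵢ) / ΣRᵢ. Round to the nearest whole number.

N ≈ 2059

Σ MᵢCᵢ = 0·502 + 502·349 + 767·372 + 1001·270 + 1139·187 + 1223·469 = 0 + 175198 + 285324 + 270270 + 212993 + 573587 = 1517372
Σ Rᵢ = 0 + 84 + 138 + 132 + 103 + 280 = 737
N̂ = 1517372 / 737 ≈ 2058.8 → 2059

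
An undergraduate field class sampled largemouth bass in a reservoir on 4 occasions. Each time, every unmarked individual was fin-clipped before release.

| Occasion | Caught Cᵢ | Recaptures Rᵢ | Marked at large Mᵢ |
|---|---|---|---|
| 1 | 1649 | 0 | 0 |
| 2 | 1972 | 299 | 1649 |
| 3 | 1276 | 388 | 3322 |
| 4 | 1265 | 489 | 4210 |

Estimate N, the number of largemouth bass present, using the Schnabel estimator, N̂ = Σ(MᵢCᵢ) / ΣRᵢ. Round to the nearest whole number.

Σ MᵢCᵢ = 0·1649 + 1649·1972 + 3322·1276 + 4210·1265 = 0 + 3251828 + 4238872 + 5325650 = 12816350
Σ Rᵢ = 0 + 299 + 388 + 489 = 1176
N̂ = 12816350 / 1176 ≈ 10898.3 → 10898

N ≈ 10,898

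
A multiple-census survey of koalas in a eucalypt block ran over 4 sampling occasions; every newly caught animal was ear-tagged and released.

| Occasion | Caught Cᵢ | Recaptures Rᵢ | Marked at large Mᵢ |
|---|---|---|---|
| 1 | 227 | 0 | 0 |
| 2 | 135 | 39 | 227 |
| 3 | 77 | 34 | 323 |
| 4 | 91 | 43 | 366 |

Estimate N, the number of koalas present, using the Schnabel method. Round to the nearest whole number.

Σ MᵢCᵢ = 0·227 + 227·135 + 323·77 + 366·91 = 0 + 30645 + 24871 + 33306 = 88822
Σ Rᵢ = 0 + 39 + 34 + 43 = 116
N̂ = 88822 / 116 ≈ 765.7 → 766

N ≈ 766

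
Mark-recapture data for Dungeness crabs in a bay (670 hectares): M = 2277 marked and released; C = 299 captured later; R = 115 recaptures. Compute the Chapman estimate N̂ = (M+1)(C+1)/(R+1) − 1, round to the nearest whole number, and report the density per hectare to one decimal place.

N̂ = 2278·300/116 − 1 = 683400/116 − 1 ≈ 5890.4 → 5890
Density = N̂ / area = 5890 / 670 ≈ 8.79 → 8.8 per hectare

density ≈ 8.8 Dungeness crabs per hectare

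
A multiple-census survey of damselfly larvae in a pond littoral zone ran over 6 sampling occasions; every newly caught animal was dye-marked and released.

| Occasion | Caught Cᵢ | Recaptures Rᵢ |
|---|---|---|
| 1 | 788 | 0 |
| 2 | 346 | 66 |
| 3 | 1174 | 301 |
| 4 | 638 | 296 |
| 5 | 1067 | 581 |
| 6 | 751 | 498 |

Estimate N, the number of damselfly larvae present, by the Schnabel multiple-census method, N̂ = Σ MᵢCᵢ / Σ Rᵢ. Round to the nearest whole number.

Marked at large before each occasion: Mᵢ = Σⱼ<ᵢ (Cⱼ − Rⱼ) → M1=0, M2=788, M3=1068, M4=1941, M5=2283, M6=2769
Σ MᵢCᵢ = 0·788 + 788·346 + 1068·1174 + 1941·638 + 2283·1067 + 2769·751 = 0 + 272648 + 1253832 + 1238358 + 2435961 + 2079519 = 7280318
Σ Rᵢ = 0 + 66 + 301 + 296 + 581 + 498 = 1742
N̂ = 7280318 / 1742 ≈ 4179.3 → 4179

N ≈ 4179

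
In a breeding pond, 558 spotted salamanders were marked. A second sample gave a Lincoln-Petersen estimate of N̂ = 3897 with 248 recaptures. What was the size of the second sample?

From N = M·C/R: C = N·R / M = 3897·248 / 558 = 966456 / 558 = 1732.

C = 1732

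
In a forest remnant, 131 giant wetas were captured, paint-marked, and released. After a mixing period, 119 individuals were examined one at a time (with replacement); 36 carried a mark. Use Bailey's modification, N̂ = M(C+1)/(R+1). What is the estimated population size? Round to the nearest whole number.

N ≈ 425

N̂ = 131·(119+1)/(36+1) = 131·120/37 = 15720/37 ≈ 424.9 → 425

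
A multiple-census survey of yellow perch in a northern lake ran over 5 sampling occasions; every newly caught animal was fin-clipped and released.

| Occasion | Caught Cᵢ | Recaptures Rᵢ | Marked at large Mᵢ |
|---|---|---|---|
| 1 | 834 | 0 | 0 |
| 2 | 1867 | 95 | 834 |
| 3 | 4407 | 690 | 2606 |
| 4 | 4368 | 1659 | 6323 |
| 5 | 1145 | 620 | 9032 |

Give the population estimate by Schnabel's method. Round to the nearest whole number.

Σ MᵢCᵢ = 0·834 + 834·1867 + 2606·4407 + 6323·4368 + 9032·1145 = 0 + 1557078 + 11484642 + 27618864 + 10341640 = 51002224
Σ Rᵢ = 0 + 95 + 690 + 1659 + 620 = 3064
N̂ = 51002224 / 3064 ≈ 16645.6 → 16646

N ≈ 16,646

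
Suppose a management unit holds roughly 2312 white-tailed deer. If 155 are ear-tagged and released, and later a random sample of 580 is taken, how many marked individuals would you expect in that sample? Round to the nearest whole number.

expected recaptures ≈ 39

Expected recaptures E[R] = M·C / N.
E[R] = 155 × 580 / 2312 = 89900 / 2312 ≈ 38.9 → 39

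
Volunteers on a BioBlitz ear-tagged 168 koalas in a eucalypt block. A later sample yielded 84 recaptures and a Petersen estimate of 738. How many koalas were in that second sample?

From N = M·C/R: C = N·R / M = 738·84 / 168 = 61992 / 168 = 369.

C = 369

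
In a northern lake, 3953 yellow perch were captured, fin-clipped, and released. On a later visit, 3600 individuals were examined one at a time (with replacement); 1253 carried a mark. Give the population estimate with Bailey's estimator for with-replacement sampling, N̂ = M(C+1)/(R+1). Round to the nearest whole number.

N ≈ 11,351

N̂ = 3953·(3600+1)/(1253+1) = 3953·3601/1254 = 14234753/1254 ≈ 11351.48 → 11351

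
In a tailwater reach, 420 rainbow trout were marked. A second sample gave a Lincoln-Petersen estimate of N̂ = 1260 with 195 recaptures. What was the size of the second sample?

From N = M·C/R: C = N·R / M = 1260·195 / 420 = 245700 / 420 = 585.

C = 585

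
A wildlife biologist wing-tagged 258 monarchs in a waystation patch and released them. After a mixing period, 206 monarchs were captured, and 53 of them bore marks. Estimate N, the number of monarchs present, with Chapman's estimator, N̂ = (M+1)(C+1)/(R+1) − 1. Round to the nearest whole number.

N̂ = (258+1)(206+1)/(53+1) − 1 = 259·207/54 − 1
= 53613/54 − 1 ≈ 992.8 − 1 ≈ 991.8 → 992

N ≈ 992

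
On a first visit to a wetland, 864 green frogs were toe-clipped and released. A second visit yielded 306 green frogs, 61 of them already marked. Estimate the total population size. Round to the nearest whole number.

N ≈ 4334

The marked fraction in the recapture sample should equal the marked fraction in the population: 61/306 = 864/N.
N = (864 × 306) / 61 = 264384 / 61 ≈ 4334.2 → 4334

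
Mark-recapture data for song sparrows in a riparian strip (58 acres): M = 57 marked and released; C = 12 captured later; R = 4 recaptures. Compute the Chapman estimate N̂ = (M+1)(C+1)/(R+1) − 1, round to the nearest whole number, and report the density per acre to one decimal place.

N̂ = 58·13/5 − 1 = 754/5 − 1 ≈ 149.8 → 150
Density = N̂ / area = 150 / 58 ≈ 2.59 → 2.6 per acre

density ≈ 2.6 song sparrows per acre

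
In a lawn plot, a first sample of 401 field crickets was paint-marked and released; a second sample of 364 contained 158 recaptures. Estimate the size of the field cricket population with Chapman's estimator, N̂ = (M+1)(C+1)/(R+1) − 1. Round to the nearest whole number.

N̂ = (401+1)(364+1)/(158+1) − 1 = 402·365/159 − 1
= 146730/159 − 1 ≈ 922.8 − 1 ≈ 921.8 → 922

N ≈ 922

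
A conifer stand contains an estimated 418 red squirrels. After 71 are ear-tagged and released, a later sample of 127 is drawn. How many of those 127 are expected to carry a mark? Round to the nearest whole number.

expected recaptures ≈ 22

The marked fraction of the population is 71/418, so in a sample of 127 expect C·(M/N) marked.
E[R] = 71 × 127 / 418 = 9017 / 418 ≈ 21.6 → 22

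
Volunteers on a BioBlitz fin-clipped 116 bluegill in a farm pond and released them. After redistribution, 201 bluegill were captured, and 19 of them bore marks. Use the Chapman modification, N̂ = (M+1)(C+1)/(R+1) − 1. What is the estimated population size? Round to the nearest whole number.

N ≈ 1181

N̂ = (116+1)(201+1)/(19+1) − 1 = 117·202/20 − 1
= 23634/20 − 1 ≈ 1181.7 − 1 ≈ 1180.7 → 1181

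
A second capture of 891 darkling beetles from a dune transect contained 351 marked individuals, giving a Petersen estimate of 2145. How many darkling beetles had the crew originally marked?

From N = M·C/R: M = N·R / C = 2145·351 / 891 = 752895 / 891 = 845.

M = 845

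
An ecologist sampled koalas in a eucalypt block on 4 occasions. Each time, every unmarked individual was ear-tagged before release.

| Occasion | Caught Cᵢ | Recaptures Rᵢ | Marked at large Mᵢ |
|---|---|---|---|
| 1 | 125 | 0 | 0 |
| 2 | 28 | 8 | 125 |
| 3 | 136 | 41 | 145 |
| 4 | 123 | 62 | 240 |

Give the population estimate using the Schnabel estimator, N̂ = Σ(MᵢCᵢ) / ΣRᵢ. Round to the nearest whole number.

N ≈ 475

Σ MᵢCᵢ = 0·125 + 125·28 + 145·136 + 240·123 = 0 + 3500 + 19720 + 29520 = 52740
Σ Rᵢ = 0 + 8 + 41 + 62 = 111
N̂ = 52740 / 111 ≈ 475.1 → 475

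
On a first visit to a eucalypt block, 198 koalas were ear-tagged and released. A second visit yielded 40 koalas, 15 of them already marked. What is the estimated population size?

N = 528

The marked fraction in the recapture sample should equal the marked fraction in the population: 15/40 = 198/N.
N = (198 × 40) / 15 = 7920 / 15 = 528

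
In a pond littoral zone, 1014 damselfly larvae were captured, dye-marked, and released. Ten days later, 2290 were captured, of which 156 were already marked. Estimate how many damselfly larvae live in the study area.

If marked individuals mix randomly, R/C ≈ M/N, giving N ≈ M·C/R.
N = (1014 × 2290) / 156 = 2322060 / 156 = 14885

N = 14,885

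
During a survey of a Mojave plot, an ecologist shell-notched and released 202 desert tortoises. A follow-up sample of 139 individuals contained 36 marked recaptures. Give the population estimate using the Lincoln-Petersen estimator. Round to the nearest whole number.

The marked fraction in the recapture sample should equal the marked fraction in the population: 36/139 = 202/N.
N = (202 × 139) / 36 = 28078 / 36 ≈ 779.9 → 780

N ≈ 780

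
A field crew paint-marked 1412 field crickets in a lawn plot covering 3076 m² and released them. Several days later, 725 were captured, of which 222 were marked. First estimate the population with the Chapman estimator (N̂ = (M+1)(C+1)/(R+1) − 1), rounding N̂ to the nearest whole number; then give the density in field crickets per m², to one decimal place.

N̂ = 1413·726/223 − 1 = 1025838/223 − 1 ≈ 4599.2 → 4599
Density = N̂ / area = 4599 / 3076 ≈ 1.50 → 1.5 per m²

density ≈ 1.5 field crickets per m²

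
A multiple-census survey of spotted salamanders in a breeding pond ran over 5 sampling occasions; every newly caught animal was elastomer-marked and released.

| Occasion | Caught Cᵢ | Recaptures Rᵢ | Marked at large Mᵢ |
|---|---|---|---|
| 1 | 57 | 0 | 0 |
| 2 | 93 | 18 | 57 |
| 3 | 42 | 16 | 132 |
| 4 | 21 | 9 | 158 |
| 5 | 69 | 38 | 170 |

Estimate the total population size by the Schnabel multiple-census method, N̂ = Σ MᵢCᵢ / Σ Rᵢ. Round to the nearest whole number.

N ≈ 320

Σ MᵢCᵢ = 0·57 + 57·93 + 132·42 + 158·21 + 170·69 = 0 + 5301 + 5544 + 3318 + 11730 = 25893
Σ Rᵢ = 0 + 18 + 16 + 9 + 38 = 81
N̂ = 25893 / 81 ≈ 319.7 → 320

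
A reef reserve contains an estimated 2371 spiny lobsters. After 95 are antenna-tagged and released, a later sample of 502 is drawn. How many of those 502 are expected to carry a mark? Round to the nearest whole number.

Expected recaptures E[R] = M·C / N.
E[R] = 95 × 502 / 2371 = 47690 / 2371 ≈ 20.1 → 20

expected recaptures ≈ 20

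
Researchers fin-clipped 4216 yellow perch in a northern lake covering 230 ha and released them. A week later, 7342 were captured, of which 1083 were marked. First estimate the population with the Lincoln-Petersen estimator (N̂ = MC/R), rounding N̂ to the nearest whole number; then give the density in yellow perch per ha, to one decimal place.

density ≈ 124.3 yellow perch per ha

N̂ = 4216·7342/1083 = 30953872/1083 ≈ 28581.6 → 28582
Density = N̂ / area = 28582 / 230 ≈ 124.27 → 124.3 per ha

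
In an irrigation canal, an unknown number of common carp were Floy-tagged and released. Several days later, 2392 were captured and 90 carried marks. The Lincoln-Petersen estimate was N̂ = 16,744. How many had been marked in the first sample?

From N = M·C/R: M = N·R / C = 16744·90 / 2392 = 1506960 / 2392 = 630.

M = 630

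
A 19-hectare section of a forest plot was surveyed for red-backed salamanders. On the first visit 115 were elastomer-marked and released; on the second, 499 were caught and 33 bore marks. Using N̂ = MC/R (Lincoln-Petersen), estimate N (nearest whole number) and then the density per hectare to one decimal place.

density ≈ 91.5 red-backed salamanders per hectare

N̂ = 115·499/33 = 57385/33 ≈ 1738.9 → 1739
Density = N̂ / area = 1739 / 19 ≈ 91.53 → 91.5 per hectare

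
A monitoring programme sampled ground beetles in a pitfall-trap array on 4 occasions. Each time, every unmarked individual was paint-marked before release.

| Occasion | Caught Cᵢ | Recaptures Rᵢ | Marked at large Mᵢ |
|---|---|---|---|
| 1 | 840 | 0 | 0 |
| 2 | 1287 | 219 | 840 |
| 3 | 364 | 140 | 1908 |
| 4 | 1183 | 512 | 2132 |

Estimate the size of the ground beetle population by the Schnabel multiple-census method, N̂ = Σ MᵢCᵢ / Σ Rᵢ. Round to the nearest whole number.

N ≈ 4934

Σ MᵢCᵢ = 0·840 + 840·1287 + 1908·364 + 2132·1183 = 0 + 1081080 + 694512 + 2522156 = 4297748
Σ Rᵢ = 0 + 219 + 140 + 512 = 871
N̂ = 4297748 / 871 ≈ 4934.3 → 4934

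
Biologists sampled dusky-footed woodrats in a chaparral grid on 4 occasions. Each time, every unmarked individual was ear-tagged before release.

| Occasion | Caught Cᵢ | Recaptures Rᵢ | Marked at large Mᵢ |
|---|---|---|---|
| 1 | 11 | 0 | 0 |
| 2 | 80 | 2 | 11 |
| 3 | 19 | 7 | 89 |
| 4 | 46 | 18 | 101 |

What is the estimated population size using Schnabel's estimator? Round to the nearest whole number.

Σ MᵢCᵢ = 0·11 + 11·80 + 89·19 + 101·46 = 0 + 880 + 1691 + 4646 = 7217
Σ Rᵢ = 0 + 2 + 7 + 18 = 27
N̂ = 7217 / 27 ≈ 267.3 → 267

N ≈ 267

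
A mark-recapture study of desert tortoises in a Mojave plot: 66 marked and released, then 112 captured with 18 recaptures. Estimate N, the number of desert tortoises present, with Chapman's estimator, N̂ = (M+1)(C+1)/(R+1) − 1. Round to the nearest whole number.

N ≈ 397

N̂ = (66+1)(112+1)/(18+1) − 1 = 67·113/19 − 1
= 7571/19 − 1 ≈ 398.47 − 1 ≈ 397.47 → 397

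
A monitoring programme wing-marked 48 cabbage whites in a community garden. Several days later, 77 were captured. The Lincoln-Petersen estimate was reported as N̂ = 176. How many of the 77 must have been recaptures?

R = 21

From N = M·C/R: R = M·C / N = 48·77 / 176 = 3696 / 176 = 21.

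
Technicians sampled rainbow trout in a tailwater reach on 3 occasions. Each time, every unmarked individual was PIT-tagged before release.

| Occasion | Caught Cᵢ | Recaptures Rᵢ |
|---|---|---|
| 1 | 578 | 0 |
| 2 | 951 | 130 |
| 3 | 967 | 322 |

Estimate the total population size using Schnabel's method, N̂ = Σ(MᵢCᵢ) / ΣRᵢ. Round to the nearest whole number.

Marked at large before each occasion: Mᵢ = Σⱼ<ᵢ (Cⱼ − Rⱼ) → M1=0, M2=578, M3=1399
Σ MᵢCᵢ = 0·578 + 578·951 + 1399·967 = 0 + 549678 + 1352833 = 1902511
Σ Rᵢ = 0 + 130 + 322 = 452
N̂ = 1902511 / 452 ≈ 4209.1 → 4209

N ≈ 4209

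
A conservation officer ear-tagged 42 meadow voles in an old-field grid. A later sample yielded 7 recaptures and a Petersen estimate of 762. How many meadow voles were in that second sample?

From N = M·C/R: C = N·R / M = 762·7 / 42 = 5334 / 42 = 127.

C = 127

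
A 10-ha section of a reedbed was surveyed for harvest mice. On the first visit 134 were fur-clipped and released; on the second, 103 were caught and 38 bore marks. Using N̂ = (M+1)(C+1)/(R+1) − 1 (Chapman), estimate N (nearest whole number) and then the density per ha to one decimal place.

density ≈ 35.9 harvest mice per ha

N̂ = 135·104/39 − 1 = 14040/39 − 1 = 359
Density = N̂ / area = 359 / 10 ≈ 35.90 → 35.9 per ha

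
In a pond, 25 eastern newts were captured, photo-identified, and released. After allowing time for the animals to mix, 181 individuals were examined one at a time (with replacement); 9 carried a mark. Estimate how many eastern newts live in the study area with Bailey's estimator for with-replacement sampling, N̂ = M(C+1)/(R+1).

N = 455

N̂ = 25·(181+1)/(9+1) = 25·182/10 = 4550/10 = 455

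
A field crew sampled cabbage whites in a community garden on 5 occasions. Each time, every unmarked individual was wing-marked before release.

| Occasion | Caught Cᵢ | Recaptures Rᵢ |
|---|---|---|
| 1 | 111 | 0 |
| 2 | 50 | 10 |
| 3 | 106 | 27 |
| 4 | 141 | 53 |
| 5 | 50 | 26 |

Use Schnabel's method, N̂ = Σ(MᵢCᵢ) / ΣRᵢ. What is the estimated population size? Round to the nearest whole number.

Marked at large before each occasion: Mᵢ = Σⱼ<ᵢ (Cⱼ − Rⱼ) → M1=0, M2=111, M3=151, M4=230, M5=318
Σ MᵢCᵢ = 0·111 + 111·50 + 151·106 + 230·141 + 318·50 = 0 + 5550 + 16006 + 32430 + 15900 = 69886
Σ Rᵢ = 0 + 10 + 27 + 53 + 26 = 116
N̂ = 69886 / 116 ≈ 602.47 → 602

N ≈ 602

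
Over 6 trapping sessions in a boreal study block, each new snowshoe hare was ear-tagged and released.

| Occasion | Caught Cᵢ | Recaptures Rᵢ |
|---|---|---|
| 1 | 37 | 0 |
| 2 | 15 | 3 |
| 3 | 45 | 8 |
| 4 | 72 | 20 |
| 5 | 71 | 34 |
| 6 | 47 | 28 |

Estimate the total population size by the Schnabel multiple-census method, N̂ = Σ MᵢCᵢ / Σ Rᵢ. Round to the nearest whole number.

Marked at large before each occasion: Mᵢ = Σⱼ<ᵢ (Cⱼ − Rⱼ) → M1=0, M2=37, M3=49, M4=86, M5=138, M6=175
Σ MᵢCᵢ = 0·37 + 37·15 + 49·45 + 86·72 + 138·71 + 175·47 = 0 + 555 + 2205 + 6192 + 9798 + 8225 = 26975
Σ Rᵢ = 0 + 3 + 8 + 20 + 34 + 28 = 93
N̂ = 26975 / 93 ≈ 290.1 → 290

N ≈ 290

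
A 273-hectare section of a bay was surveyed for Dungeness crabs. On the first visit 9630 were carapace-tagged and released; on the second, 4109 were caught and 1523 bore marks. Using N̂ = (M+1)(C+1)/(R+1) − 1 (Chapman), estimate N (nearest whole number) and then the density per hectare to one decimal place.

N̂ = 9631·4110/1524 − 1 = 39583410/1524 − 1 ≈ 25972.4 → 25972
Density = N̂ / area = 25972 / 273 ≈ 95.14 → 95.1 per hectare

density ≈ 95.1 Dungeness crabs per hectare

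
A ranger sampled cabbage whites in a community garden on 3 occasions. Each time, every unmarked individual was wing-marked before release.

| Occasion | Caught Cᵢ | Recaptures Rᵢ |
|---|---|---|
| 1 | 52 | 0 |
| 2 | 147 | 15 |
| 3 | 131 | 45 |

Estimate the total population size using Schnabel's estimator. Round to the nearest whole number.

N ≈ 529

Marked at large before each occasion: Mᵢ = Σⱼ<ᵢ (Cⱼ − Rⱼ) → M1=0, M2=52, M3=184
Σ MᵢCᵢ = 0·52 + 52·147 + 184·131 = 0 + 7644 + 24104 = 31748
Σ Rᵢ = 0 + 15 + 45 = 60
N̂ = 31748 / 60 ≈ 529.1 → 529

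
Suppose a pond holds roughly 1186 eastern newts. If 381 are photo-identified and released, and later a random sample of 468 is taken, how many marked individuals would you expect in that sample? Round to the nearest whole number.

expected recaptures ≈ 150

Expected recaptures E[R] = M·C / N.
E[R] = 381 × 468 / 1186 = 178308 / 1186 ≈ 150.3 → 150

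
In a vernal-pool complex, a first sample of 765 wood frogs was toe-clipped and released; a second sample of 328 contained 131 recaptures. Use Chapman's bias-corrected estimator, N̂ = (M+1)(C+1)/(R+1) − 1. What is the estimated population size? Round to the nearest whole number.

N̂ = (765+1)(328+1)/(131+1) − 1 = 766·329/132 − 1
= 252014/132 − 1 ≈ 1909.2 − 1 ≈ 1908.2 → 1908

N ≈ 1908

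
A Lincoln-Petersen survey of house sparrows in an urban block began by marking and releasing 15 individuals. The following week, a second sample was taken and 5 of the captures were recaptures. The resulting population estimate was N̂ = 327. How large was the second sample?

C = 109

From N = M·C/R: C = N·R / M = 327·5 / 15 = 1635 / 15 = 109.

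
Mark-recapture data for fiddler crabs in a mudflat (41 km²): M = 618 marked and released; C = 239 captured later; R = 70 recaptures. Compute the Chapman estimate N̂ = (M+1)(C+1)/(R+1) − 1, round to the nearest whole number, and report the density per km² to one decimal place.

N̂ = 619·240/71 − 1 = 148560/71 − 1 ≈ 2091.4 → 2091
Density = N̂ / area = 2091 / 41 = 51.0 per km²

density ≈ 51.0 fiddler crabs per km²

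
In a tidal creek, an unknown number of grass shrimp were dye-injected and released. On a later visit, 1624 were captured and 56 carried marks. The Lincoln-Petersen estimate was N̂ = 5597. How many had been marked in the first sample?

M = 193

From N = M·C/R: M = N·R / C = 5597·56 / 1624 = 313432 / 1624 = 193.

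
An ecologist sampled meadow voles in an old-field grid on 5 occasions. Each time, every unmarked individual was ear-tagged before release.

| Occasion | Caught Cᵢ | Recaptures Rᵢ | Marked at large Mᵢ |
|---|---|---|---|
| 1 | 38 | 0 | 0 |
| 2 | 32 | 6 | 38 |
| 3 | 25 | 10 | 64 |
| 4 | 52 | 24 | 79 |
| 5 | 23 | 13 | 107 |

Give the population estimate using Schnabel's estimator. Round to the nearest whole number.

N ≈ 177

Σ MᵢCᵢ = 0·38 + 38·32 + 64·25 + 79·52 + 107·23 = 0 + 1216 + 1600 + 4108 + 2461 = 9385
Σ Rᵢ = 0 + 6 + 10 + 24 + 13 = 53
N̂ = 9385 / 53 ≈ 177.1 → 177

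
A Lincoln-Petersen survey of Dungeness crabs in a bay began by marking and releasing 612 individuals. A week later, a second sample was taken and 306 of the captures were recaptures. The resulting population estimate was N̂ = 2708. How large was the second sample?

From N = M·C/R: C = N·R / M = 2708·306 / 612 = 828648 / 612 = 1354.

C = 1354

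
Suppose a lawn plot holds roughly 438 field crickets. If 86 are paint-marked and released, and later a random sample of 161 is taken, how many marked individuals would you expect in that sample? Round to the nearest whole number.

expected recaptures ≈ 32

The marked fraction of the population is 86/438, so in a sample of 161 expect C·(M/N) marked.
E[R] = 86 × 161 / 438 = 13846 / 438 ≈ 31.6 → 32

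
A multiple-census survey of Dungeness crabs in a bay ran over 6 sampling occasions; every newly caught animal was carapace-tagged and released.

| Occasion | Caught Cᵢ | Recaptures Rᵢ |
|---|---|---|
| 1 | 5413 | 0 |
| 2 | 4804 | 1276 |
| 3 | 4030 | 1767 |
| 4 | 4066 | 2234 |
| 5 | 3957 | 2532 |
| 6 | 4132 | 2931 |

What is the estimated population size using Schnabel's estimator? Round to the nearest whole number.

N ≈ 20,384

Marked at large before each occasion: Mᵢ = Σⱼ<ᵢ (Cⱼ − Rⱼ) → M1=0, M2=5413, M3=8941, M4=11204, M5=13036, M6=14461
Σ MᵢCᵢ = 0·5413 + 5413·4804 + 8941·4030 + 11204·4066 + 13036·3957 + 14461·4132 = 0 + 26004052 + 36032230 + 45555464 + 51583452 + 59752852 = 218928050
Σ Rᵢ = 0 + 1276 + 1767 + 2234 + 2532 + 2931 = 10740
N̂ = 218928050 / 10740 ≈ 20384.4 → 20384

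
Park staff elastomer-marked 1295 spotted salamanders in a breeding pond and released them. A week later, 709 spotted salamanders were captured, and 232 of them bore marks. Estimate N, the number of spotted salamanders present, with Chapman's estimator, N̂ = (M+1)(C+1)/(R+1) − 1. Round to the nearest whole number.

N̂ = (1295+1)(709+1)/(232+1) − 1 = 1296·710/233 − 1
= 920160/233 − 1 ≈ 3949.2 − 1 ≈ 3948.2 → 3948

N ≈ 3948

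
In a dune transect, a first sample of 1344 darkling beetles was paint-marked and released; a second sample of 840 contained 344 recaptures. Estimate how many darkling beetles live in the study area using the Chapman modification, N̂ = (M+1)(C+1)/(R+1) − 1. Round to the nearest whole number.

N ≈ 3278

N̂ = (1344+1)(840+1)/(344+1) − 1 = 1345·841/345 − 1
= 1131145/345 − 1 ≈ 3278.7 − 1 ≈ 3277.7 → 3278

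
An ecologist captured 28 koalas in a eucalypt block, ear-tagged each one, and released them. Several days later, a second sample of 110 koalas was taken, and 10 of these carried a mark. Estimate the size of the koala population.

N = 308

The marked fraction in the recapture sample should equal the marked fraction in the population: 10/110 = 28/N.
N = (28 × 110) / 10 = 3080 / 10 = 308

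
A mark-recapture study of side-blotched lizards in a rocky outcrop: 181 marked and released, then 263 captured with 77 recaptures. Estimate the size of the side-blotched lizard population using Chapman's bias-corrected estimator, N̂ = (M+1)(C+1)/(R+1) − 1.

N̂ = (181+1)(263+1)/(77+1) − 1 = 182·264/78 − 1
= 48048/78 − 1 = 616 − 1 = 615

N = 615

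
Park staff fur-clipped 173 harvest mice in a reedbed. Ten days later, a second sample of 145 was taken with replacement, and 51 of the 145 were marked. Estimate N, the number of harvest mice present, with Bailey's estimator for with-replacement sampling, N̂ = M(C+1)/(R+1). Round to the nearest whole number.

N ≈ 486

N̂ = 173·(145+1)/(51+1) = 173·146/52 = 25258/52 ≈ 485.7 → 486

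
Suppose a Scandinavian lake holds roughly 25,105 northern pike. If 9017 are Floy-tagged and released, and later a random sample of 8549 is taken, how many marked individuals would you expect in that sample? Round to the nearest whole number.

Expected recaptures E[R] = M·C / N.
E[R] = 9017 × 8549 / 25105 = 77086333 / 25105 ≈ 3070.6 → 3071

expected recaptures ≈ 3071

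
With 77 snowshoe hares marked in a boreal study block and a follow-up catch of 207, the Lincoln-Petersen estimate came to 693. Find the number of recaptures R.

From N = M·C/R: R = M·C / N = 77·207 / 693 = 15939 / 693 = 23.

R = 23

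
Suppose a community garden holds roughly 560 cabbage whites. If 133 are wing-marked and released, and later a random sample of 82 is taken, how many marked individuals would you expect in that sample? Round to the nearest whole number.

expected recaptures ≈ 19

Expected recaptures E[R] = M·C / N.
E[R] = 133 × 82 / 560 = 10906 / 560 ≈ 19.48 → 19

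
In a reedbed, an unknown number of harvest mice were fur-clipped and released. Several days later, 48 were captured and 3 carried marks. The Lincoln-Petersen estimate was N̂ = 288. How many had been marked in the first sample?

From N = M·C/R: M = N·R / C = 288·3 / 48 = 864 / 48 = 18.

M = 18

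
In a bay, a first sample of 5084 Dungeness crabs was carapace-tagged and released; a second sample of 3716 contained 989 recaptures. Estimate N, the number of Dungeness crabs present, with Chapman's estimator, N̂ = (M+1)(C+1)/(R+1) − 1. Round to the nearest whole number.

N̂ = (5084+1)(3716+1)/(989+1) − 1 = 5085·3717/990 − 1
= 18900945/990 − 1 ≈ 19091.9 − 1 ≈ 19090.9 → 19091

N ≈ 19,091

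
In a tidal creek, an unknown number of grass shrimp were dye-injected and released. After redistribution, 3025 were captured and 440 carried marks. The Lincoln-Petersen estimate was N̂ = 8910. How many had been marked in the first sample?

M = 1296

From N = M·C/R: M = N·R / C = 8910·440 / 3025 = 3920400 / 3025 = 1296.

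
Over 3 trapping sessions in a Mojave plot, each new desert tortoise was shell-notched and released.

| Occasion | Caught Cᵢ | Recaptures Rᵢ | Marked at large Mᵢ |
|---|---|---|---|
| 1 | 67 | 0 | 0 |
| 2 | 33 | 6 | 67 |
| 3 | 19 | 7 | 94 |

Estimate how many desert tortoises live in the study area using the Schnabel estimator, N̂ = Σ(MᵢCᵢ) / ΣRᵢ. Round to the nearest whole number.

Σ MᵢCᵢ = 0·67 + 67·33 + 94·19 = 0 + 2211 + 1786 = 3997
Σ Rᵢ = 0 + 6 + 7 = 13
N̂ = 3997 / 13 ≈ 307.46 → 307

N ≈ 307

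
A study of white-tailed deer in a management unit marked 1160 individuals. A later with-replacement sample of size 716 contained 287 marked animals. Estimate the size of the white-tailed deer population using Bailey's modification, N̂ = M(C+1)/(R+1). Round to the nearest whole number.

N̂ = 1160·(716+1)/(287+1) = 1160·717/288 = 831720/288 ≈ 2887.9 → 2888

N ≈ 2888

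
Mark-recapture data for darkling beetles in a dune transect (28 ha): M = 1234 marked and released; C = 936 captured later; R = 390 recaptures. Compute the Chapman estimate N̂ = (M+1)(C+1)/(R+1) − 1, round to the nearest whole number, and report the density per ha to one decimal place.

N̂ = 1235·937/391 − 1 = 1157195/391 − 1 ≈ 2958.6 → 2959
Density = N̂ / area = 2959 / 28 ≈ 105.68 → 105.7 per ha

density ≈ 105.7 darkling beetles per ha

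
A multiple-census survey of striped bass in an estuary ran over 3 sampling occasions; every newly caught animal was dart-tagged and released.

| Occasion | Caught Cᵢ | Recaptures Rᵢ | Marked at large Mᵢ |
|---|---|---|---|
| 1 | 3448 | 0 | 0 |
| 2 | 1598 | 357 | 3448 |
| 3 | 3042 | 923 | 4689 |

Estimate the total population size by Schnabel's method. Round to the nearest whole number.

Σ MᵢCᵢ = 0·3448 + 3448·1598 + 4689·3042 = 0 + 5509904 + 14263938 = 19773842
Σ Rᵢ = 0 + 357 + 923 = 1280
N̂ = 19773842 / 1280 ≈ 15448.3 → 15448

N ≈ 15,448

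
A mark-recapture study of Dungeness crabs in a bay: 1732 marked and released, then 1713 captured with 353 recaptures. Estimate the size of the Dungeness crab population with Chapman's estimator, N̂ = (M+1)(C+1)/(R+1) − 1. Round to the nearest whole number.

N̂ = (1732+1)(1713+1)/(353+1) − 1 = 1733·1714/354 − 1
= 2970362/354 − 1 ≈ 8390.9 − 1 ≈ 8389.9 → 8390

N ≈ 8390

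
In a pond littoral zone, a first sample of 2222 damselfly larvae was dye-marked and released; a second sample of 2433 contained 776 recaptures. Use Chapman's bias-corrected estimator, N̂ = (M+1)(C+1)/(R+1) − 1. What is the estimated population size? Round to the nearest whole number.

N ≈ 6963

N̂ = (2222+1)(2433+1)/(776+1) − 1 = 2223·2434/777 − 1
= 5410782/777 − 1 ≈ 6963.7 − 1 ≈ 6962.7 → 6963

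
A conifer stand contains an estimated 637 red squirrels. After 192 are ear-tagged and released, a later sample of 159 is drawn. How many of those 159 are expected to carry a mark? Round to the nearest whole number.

expected recaptures ≈ 48

The marked fraction of the population is 192/637, so in a sample of 159 expect C·(M/N) marked.
E[R] = 192 × 159 / 637 = 30528 / 637 ≈ 47.9 → 48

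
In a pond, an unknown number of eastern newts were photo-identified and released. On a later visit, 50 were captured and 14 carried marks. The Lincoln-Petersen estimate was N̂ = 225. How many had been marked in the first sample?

From N = M·C/R: M = N·R / C = 225·14 / 50 = 3150 / 50 = 63.

M = 63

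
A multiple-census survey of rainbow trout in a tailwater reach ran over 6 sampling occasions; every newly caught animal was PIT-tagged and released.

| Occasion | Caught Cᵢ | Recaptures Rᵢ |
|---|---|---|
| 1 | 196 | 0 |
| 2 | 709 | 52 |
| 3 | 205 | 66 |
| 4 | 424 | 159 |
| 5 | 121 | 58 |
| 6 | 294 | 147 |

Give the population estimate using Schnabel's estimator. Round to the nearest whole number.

Marked at large before each occasion: Mᵢ = Σⱼ<ᵢ (Cⱼ − Rⱼ) → M1=0, M2=196, M3=853, M4=992, M5=1257, M6=1320
Σ MᵢCᵢ = 0·196 + 196·709 + 853·205 + 992·424 + 1257·121 + 1320·294 = 0 + 138964 + 174865 + 420608 + 152097 + 388080 = 1274614
Σ Rᵢ = 0 + 52 + 66 + 159 + 58 + 147 = 482
N̂ = 1274614 / 482 ≈ 2644.4 → 2644

N ≈ 2644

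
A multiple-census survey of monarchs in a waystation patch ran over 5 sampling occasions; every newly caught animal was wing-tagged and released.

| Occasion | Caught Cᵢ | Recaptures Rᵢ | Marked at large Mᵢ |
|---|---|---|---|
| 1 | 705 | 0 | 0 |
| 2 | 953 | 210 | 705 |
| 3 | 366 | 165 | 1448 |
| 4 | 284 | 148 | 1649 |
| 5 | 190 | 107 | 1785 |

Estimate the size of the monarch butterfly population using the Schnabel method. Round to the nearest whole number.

N ≈ 3189

Σ MᵢCᵢ = 0·705 + 705·953 + 1448·366 + 1649·284 + 1785·190 = 0 + 671865 + 529968 + 468316 + 339150 = 2009299
Σ Rᵢ = 0 + 210 + 165 + 148 + 107 = 630
N̂ = 2009299 / 630 ≈ 3189.4 → 3189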